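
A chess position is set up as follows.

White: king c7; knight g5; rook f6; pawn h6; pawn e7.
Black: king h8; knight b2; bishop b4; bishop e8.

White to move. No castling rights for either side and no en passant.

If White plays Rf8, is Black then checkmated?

yes

After Rf8: black king on h8; in check: yes, from the white rook on f8.
King squares — g7: attacked by Ph6; h7: attacked by Ng5; g8: attacked by Rf8.
Black has no legal moves → checkmate.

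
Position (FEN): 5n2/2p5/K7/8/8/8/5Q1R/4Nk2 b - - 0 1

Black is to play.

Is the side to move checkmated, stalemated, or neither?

checkmate

Black to move; black king on f1.
In check: yes, from the white queen on f2.
King squares — e1: attacked by Qf2; g1: attacked by Qf2; e2: attacked by Qf2; f2: attacked by Rh2; g2: attacked by Ne1.
Legal moves for Black: none.
In check with no legal moves → checkmate.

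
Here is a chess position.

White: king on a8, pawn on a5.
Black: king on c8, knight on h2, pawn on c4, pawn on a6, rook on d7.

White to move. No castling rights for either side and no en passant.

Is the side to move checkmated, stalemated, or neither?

stalemate

White to move; white king on a8.
In check: no.
King squares — a7: attacked by Rd7; b7: attacked by Rd7; b8: attacked by Kc8.
Legal moves for White: none.
Not in check and no legal moves → stalemate.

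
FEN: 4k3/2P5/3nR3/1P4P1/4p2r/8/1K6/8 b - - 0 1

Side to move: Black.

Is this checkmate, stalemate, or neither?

neither

Black to move; black king on e8.
In check: yes, from the white rook on e6.
King squares — d7: available; e7: attacked by Re6; f7: available; d8: attacked by Pc7; f8: available.
Legal moves for Black: Kf8, Kf7, Kd7.
Black is in check but has 3 legal moves → neither.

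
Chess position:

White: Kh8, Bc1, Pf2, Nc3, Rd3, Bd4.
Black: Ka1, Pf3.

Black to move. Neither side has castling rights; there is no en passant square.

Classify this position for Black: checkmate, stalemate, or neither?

stalemate

Black to move; black king on a1.
In check: no.
King squares — b1: attacked by Nc3; a2: attacked by Nc3; b2: attacked by Bc1.
Legal moves for Black: none.
Not in check and no legal moves → stalemate.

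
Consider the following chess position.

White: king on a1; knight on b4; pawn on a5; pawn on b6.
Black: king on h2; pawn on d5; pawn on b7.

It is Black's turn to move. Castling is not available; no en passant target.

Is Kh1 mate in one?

no

After Kh1: white king on a1; in check: no.
White is not in check, so this cannot be checkmate.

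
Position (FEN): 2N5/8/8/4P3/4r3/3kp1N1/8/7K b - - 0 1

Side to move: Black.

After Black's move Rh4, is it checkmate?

no

After Rh4: white king on h1; in check: yes, from the black rook on h4.
White has 2 legal replies: Kg2, Kg1.
In check but a legal move exists → not checkmate.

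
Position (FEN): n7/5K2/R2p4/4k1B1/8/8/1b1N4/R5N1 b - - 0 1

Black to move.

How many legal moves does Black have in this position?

Black to move; king on e5.
In check: no.
Legal moves: Nc7, Nb6, Kf5, Kd5, Kd4, Bd4, Bc3, Ba3, Bc1, Bxa1, d5.
Count: 11.

11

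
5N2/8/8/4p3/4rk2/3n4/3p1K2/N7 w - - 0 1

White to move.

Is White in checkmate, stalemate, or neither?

White to move; white king on f2.
In check: yes, from the black knight on d3.
Legal moves for White: Kg2, Kg1, Kf1.
White is in check but has 3 legal moves → neither.

neither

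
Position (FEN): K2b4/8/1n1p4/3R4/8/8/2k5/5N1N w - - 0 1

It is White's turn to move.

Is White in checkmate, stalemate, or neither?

neither

White to move; white king on a8.
In check: yes, from the black knight on b6.
King squares — a7: available; b7: available; b8: available.
Legal moves for White: Kb8, Kb7, Ka7.
White is in check but has 3 legal moves → neither.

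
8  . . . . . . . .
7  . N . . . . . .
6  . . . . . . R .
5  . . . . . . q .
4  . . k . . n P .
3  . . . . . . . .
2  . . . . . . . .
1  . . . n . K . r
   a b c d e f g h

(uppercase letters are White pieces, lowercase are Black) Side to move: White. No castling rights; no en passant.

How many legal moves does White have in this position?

0

White to move; king on f1.
In check: yes, from the black rook on h1.
Legal moves: none.
Count: 0.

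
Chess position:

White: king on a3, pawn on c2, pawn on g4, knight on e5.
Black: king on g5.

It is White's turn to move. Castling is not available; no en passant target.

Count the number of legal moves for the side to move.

White to move; king on a3.
In check: no.
Legal moves: Nf7+, Nd7, Ng6, Nc6, Nc4, Nf3+, Nd3, Kb4, Ka4, Kb3, Kb2, Ka2, c3, c4.
Count: 14.

14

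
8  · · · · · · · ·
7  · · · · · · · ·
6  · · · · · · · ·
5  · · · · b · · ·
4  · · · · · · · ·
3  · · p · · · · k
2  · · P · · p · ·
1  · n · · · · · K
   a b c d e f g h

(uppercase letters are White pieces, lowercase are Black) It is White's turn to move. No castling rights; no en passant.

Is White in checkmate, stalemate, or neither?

White to move; white king on h1.
In check: no.
King squares — g1: attacked by Pf2; g2: attacked by Kh3; h2: attacked by Kh3.
Legal moves for White: none.
Not in check and no legal moves → stalemate.

stalemate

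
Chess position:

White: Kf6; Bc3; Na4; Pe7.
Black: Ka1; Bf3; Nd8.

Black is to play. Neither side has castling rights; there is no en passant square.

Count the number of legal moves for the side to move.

2

Black to move; king on a1.
In check: yes, from the white bishop on c3.
Legal moves: Ka2, Kb1.
Count: 2.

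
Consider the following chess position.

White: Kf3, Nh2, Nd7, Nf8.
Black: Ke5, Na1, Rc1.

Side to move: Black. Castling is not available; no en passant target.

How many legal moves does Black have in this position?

4

Black to move; king on e5.
In check: yes, from the white knight on d7.
Legal moves: Kd6, Kf5, Kd5, Kd4.
Count: 4.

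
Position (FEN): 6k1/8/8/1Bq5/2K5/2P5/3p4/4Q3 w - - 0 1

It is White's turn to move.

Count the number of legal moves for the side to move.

White to move; king on c4.
In check: yes, from the black queen on c5.
Legal moves: Kxc5, Kd3, Kb3.
Count: 3.

3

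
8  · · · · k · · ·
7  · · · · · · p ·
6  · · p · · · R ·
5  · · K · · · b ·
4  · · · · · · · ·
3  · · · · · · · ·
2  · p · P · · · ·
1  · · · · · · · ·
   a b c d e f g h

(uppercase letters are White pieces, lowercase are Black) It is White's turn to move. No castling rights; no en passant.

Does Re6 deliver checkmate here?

After Re6: black king on e8; in check: yes, from the white rook on e6.
Black has 5 legal replies: Kf8, Kd8, Kf7, Kd7, Be7+.
In check but a legal move exists → not checkmate.

no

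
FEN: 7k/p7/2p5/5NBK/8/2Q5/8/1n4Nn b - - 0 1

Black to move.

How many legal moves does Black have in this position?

Black to move; king on h8.
In check: yes, from the white queen on c3.
Legal moves: Kg8, Kh7, Nxc3.
Count: 3.

3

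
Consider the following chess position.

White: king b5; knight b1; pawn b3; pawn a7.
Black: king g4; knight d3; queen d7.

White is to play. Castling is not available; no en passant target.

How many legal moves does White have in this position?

4

White to move; king on b5.
In check: yes, from the black queen on d7.
Legal moves: Kb6, Ka6, Ka5, Kc4.
Count: 4.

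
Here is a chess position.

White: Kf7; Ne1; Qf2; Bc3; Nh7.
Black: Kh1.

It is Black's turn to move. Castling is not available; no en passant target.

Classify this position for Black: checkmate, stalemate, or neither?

Black to move; black king on h1.
In check: no.
King squares — g1: attacked by Qf2; g2: attacked by Ne1; h2: attacked by Qf2.
Legal moves for Black: none.
Not in check and no legal moves → stalemate.

stalemate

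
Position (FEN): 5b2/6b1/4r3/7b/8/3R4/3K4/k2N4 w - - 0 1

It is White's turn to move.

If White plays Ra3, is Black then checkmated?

After Ra3: black king on a1; in check: yes, from the white rook on a3.
Black has 2 legal replies: Kb1, Bxa3.
In check but a legal move exists → not checkmate.

no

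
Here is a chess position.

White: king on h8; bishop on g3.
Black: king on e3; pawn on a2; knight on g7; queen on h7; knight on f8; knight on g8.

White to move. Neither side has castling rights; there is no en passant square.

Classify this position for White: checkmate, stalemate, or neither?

White to move; white king on h8.
In check: yes, from the black queen on h7.
King squares — g7: attacked by Qh7; h7: attacked by Nf8; g8: attacked by Qh7.
Legal moves for White: none.
In check with no legal moves → checkmate.

checkmate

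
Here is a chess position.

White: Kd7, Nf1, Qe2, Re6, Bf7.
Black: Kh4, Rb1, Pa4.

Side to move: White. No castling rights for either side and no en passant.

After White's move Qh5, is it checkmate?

After Qh5: black king on h4; in check: yes, from the white queen on h5.
King squares — g3: attacked by Nf1; h3: attacked by Qh5; g4: attacked by Qh5; g5: attacked by Qh5; h5: attacked by Bf7.
Black has no legal moves → checkmate.

yes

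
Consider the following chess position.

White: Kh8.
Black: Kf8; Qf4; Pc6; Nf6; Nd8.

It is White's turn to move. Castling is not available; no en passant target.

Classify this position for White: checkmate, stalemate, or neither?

stalemate

White to move; white king on h8.
In check: no.
King squares — g7: attacked by Kf8; h7: attacked by Nf6; g8: attacked by Nf6.
Legal moves for White: none.
Not in check and no legal moves → stalemate.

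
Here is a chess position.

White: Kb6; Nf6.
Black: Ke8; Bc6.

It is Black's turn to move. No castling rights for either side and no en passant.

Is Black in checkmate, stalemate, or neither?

Black to move; black king on e8.
In check: yes, from the white knight on f6.
King squares — d7: attacked by Nf6; e7: available; f7: available; d8: available; f8: available.
Legal moves for Black: Kf8, Kd8, Kf7, Ke7.
Black is in check but has 4 legal moves → neither.

neither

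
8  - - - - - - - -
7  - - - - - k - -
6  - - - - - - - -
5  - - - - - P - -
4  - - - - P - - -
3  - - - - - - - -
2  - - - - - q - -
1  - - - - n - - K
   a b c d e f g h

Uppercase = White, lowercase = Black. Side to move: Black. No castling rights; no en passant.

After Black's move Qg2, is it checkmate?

After Qg2: white king on h1; in check: yes, from the black queen on g2.
King squares — g1: attacked by Qg2; g2: attacked by Ne1; h2: attacked by Qg2.
White has no legal moves → checkmate.

yes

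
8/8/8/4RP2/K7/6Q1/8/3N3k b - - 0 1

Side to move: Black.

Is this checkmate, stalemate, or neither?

stalemate

Black to move; black king on h1.
In check: no.
King squares — g1: attacked by Qg3; g2: attacked by Qg3; h2: attacked by Qg3.
Legal moves for Black: none.
Not in check and no legal moves → stalemate.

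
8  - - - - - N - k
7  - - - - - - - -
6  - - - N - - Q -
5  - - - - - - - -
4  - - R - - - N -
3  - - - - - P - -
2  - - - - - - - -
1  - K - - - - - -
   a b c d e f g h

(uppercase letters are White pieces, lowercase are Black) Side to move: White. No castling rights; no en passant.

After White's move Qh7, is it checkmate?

yes

After Qh7: black king on h8; in check: yes, from the white queen on h7.
King squares — g7: attacked by Qh7; h7: attacked by Nf8; g8: attacked by Qh7.
Black has no legal moves → checkmate.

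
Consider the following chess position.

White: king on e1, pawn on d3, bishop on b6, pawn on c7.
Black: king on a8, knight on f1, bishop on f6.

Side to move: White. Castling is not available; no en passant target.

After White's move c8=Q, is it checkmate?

After c8=Q: black king on a8; in check: yes, from the white queen on c8.
King squares — a7: attacked by Bb6; b7: attacked by Qc8; b8: attacked by Qc8.
Black has no legal moves → checkmate.

yes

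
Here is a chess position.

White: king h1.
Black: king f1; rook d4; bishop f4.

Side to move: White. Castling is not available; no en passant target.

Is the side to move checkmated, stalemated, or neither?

stalemate

White to move; white king on h1.
In check: no.
King squares — g1: attacked by Kf1; g2: attacked by Kf1; h2: attacked by Bf4.
Legal moves for White: none.
Not in check and no legal moves → stalemate.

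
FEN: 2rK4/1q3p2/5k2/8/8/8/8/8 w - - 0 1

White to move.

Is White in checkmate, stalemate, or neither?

White to move; white king on d8.
In check: yes, from the black rook on c8.
King squares — c7: attacked by Qb7; d7: attacked by Qb7; e7: attacked by Kf6; c8: attacked by Qb7; e8: attacked by Rc8.
Legal moves for White: none.
In check with no legal moves → checkmate.

checkmate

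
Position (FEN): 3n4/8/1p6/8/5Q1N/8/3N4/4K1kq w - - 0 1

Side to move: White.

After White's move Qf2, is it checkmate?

yes

After Qf2: black king on g1; in check: yes, from the white queen on f2.
King squares — f1: attacked by Ke1; h1: own queen; f2: attacked by Ke1; g2: attacked by Qf2; h2: attacked by Qf2.
Black has no legal moves → checkmate.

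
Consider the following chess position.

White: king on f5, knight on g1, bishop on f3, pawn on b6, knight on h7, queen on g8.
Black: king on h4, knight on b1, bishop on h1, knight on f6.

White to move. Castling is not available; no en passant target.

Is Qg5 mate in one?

After Qg5: black king on h4; in check: yes, from the white queen on g5.
King squares — g3: attacked by Qg5; h3: attacked by Ng1; g4: attacked by Bf3; g5: attacked by Kf5; h5: attacked by Bf3.
Black has no legal moves → checkmate.

yes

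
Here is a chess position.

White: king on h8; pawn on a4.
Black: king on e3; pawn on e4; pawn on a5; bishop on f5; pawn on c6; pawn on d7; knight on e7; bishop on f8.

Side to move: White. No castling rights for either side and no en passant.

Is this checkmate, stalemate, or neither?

stalemate

White to move; white king on h8.
In check: no.
King squares — g7: attacked by Bf8; h7: attacked by Bf5; g8: attacked by Ne7.
Legal moves for White: none.
Not in check and no legal moves → stalemate.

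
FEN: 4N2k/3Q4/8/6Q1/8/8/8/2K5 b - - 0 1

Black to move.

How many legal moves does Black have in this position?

Black to move; king on h8.
In check: no.
Legal moves: none.
Count: 0.

0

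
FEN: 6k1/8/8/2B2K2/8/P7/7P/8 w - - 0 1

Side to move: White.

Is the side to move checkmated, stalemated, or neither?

White to move; white king on f5.
In check: no.
Legal moves for White include: Kg6, Kf6, Ke6, Kg5, Ke5, Kg4, Kf4, Ke4, Bf8, Be7, Ba7, Bd6, Bb6, Bd4, Bb4, Be3, Bf2, Bg1, ... (list truncated; more exist).
White has legal moves and is not in check → neither.

neither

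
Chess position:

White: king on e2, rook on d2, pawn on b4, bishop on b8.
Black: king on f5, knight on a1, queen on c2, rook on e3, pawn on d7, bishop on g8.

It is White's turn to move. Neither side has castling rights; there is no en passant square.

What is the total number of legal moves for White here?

White to move; king on e2.
In check: yes, from the black rook on e3.
Legal moves: Kxe3, Kf2, Kf1.
Count: 3.

3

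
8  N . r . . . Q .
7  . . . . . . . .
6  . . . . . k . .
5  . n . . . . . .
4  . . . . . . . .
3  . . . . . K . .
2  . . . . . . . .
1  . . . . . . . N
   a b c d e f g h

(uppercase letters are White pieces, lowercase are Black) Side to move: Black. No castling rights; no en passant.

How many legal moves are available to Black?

Black to move; king on f6.
In check: no.
Legal moves: Rxg8, Rf8, Re8, Rd8, Rb8, Rxa8, Rc7, Rc6, Rc5, Rc4, Rc3+, Rc2, Rc1, Ke7, Kf5, Ke5, Nc7, Na7, Nd6, Nd4+, Nc3, Na3.
Count: 22.

22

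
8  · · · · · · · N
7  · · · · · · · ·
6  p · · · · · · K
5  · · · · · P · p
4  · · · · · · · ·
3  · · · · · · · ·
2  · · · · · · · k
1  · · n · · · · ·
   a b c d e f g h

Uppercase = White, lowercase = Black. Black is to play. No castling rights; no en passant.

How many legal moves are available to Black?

11

Black to move; king on h2.
In check: no.
Legal moves: Kh3, Kg3, Kg2, Kh1, Kg1, Nd3, Nb3, Ne2, Na2, a5, h4.
Count: 11.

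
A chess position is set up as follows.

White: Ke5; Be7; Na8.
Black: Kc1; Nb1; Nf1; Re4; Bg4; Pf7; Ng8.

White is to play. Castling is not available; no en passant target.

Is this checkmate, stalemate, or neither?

White to move; white king on e5.
In check: yes, from the black rook on e4.
Legal moves for White: Kd6, Kd5, Kxe4.
White is in check but has 3 legal moves → neither.

neither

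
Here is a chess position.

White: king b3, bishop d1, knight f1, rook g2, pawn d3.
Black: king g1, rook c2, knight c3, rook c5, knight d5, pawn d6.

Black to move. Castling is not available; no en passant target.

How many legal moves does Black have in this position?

4

Black to move; king on g1.
In check: yes, from the white rook on g2.
Legal moves: Kxg2, Kh1, Kxf1, Rxg2.
Count: 4.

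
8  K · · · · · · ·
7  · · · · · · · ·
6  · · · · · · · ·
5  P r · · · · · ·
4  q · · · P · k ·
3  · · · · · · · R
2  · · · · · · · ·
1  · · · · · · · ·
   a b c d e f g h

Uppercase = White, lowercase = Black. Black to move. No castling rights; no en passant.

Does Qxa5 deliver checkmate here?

yes

After Qxa5: white king on a8; in check: yes, from the black queen on a5.
King squares — a7: attacked by Qa5; b7: attacked by Rb5; b8: attacked by Rb5.
White has no legal moves → checkmate.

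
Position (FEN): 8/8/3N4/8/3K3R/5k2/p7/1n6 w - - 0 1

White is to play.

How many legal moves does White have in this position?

White to move; king on d4.
In check: no.
Legal moves: Ne8, Nc8, Nf7, Nb7, Nf5, Nb5, Ne4, Nc4, Rh8, Rh7, Rh6, Rh5, Rg4, Rf4+, Re4, Rh3+, Rh2, Rh1, Ke5, Kd5, Kc5, Kc4, Kd3.
Count: 23.

23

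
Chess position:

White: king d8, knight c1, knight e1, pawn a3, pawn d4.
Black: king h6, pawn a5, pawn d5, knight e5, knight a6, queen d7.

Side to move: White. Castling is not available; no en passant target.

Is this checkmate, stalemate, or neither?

checkmate

White to move; white king on d8.
In check: yes, from the black queen on d7.
King squares — c7: attacked by Na6; d7: attacked by Ne5; e7: attacked by Qd7; c8: attacked by Qd7; e8: attacked by Qd7.
Legal moves for White: none.
In check with no legal moves → checkmate.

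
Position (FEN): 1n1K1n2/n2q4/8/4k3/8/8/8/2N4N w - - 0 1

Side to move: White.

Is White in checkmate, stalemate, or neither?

checkmate

White to move; white king on d8.
In check: yes, from the black queen on d7.
King squares — c7: attacked by Qd7; d7: attacked by Nb8; e7: attacked by Qd7; c8: attacked by Na7; e8: attacked by Qd7.
Legal moves for White: none.
In check with no legal moves → checkmate.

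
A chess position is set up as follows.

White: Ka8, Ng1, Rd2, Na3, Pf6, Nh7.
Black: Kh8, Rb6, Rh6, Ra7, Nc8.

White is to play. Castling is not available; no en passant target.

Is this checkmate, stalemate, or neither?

checkmate

White to move; white king on a8.
In check: yes, from the black rook on a7.
King squares — a7: attacked by Nc8; b7: attacked by Rb6; b8: attacked by Rb6.
Legal moves for White: none.
In check with no legal moves → checkmate.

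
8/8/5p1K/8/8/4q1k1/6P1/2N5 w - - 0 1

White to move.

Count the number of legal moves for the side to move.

4

White to move; king on h6.
In check: yes, from the black queen on e3.
Legal moves: Kh7, Kg7, Kg6, Kh5.
Count: 4.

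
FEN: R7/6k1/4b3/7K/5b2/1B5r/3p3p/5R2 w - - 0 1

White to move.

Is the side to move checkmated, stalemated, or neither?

White to move; white king on h5.
In check: yes, from the black rook on h3.
King squares — g4: attacked by Be6; h4: attacked by Rh3; g5: attacked by Bf4; g6: attacked by Kg7; h6: attacked by Rh3.
Legal moves for White: none.
In check with no legal moves → checkmate.

checkmate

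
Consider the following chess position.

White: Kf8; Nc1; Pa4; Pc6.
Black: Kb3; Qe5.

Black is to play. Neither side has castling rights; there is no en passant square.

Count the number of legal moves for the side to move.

7

Black to move; king on b3.
In check: yes, from the white knight on c1.
Legal moves: Kc4, Kb4, Kxa4, Kc3, Ka3, Kc2, Kb2.
Count: 7.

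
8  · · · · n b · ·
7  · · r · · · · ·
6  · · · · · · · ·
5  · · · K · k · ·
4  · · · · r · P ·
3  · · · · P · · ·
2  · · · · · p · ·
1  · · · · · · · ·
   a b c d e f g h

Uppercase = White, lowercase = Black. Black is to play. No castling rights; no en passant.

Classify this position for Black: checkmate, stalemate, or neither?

neither

Black to move; black king on f5.
In check: yes, from the white pawn on g4.
Legal moves for Black: Kg6, Kf6, Kg5, Kxg4, Rxg4.
Black is in check but has 5 legal moves → neither.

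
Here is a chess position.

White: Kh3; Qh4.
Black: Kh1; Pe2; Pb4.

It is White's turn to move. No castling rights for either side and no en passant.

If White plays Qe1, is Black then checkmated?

yes

After Qe1: black king on h1; in check: yes, from the white queen on e1.
King squares — g1: attacked by Qe1; g2: attacked by Kh3; h2: attacked by Kh3.
Black has no legal moves → checkmate.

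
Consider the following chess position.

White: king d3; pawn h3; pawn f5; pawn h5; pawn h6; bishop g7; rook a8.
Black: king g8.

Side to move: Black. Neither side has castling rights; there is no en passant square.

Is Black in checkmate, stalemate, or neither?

Black to move; black king on g8.
In check: yes, from the white rook on a8.
Legal moves for Black: Kh7, Kf7.
Black is in check but has 2 legal moves → neither.

neither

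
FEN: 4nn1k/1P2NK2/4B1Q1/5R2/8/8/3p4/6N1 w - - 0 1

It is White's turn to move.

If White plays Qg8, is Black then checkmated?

yes

After Qg8: black king on h8; in check: yes, from the white queen on g8.
King squares — g7: attacked by Kf7; h7: attacked by Qg8; g8: attacked by Ne7.
Black has no legal moves → checkmate.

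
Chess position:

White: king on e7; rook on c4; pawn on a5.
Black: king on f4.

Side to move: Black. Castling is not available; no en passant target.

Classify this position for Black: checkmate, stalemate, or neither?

neither

Black to move; black king on f4.
In check: yes, from the white rook on c4.
King squares — e3: available; f3: available; g3: available; e4: attacked by Rc4; g4: attacked by Rc4; e5: available; f5: available; g5: available.
Legal moves for Black: Kg5, Kf5, Ke5, Kg3, Kf3, Ke3.
Black is in check but has 6 legal moves → neither.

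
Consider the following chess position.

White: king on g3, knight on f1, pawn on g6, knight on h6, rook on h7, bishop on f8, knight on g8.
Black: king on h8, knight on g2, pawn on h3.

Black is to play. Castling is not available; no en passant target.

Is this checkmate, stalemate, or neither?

checkmate

Black to move; black king on h8.
In check: yes, from the white rook on h7.
King squares — g7: attacked by Rh7; h7: attacked by Pg6; g8: attacked by Nh6.
Legal moves for Black: none.
In check with no legal moves → checkmate.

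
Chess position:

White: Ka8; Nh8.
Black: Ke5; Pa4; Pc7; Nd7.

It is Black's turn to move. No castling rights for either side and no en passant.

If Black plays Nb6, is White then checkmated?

no

After Nb6: white king on a8; in check: yes, from the black knight on b6.
White has 3 legal replies: Kb8, Kb7, Ka7.
In check but a legal move exists → not checkmate.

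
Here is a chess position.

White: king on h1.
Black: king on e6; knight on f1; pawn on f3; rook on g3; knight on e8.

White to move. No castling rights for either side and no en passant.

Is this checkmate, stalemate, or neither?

stalemate

White to move; white king on h1.
In check: no.
King squares — g1: attacked by Rg3; g2: attacked by Pf3; h2: attacked by Nf1.
Legal moves for White: none.
Not in check and no legal moves → stalemate.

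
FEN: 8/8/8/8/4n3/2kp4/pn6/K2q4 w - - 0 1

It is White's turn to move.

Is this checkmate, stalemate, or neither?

White to move; white king on a1.
In check: yes, from the black queen on d1.
Legal moves for White: Kxa2.
White is in check but has 1 legal move → neither.

neither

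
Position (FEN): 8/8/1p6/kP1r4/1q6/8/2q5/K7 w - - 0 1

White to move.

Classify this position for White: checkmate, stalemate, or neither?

stalemate

White to move; white king on a1.
In check: no.
King squares — b1: attacked by Qc2; a2: attacked by Qc2; b2: attacked by Qc2.
Legal moves for White: none.
Not in check and no legal moves → stalemate.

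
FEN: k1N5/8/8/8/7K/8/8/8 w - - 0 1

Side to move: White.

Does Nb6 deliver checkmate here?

no

After Nb6: black king on a8; in check: yes, from the white knight on b6.
Black has 3 legal replies: Kb8, Kb7, Ka7.
In check but a legal move exists → not checkmate.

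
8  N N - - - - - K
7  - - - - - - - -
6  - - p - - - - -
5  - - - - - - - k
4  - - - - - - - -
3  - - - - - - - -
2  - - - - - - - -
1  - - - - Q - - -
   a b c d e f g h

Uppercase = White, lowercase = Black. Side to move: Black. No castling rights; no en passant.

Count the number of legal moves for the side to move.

Black to move; king on h5.
In check: no.
Legal moves: Kh6, Kg6, Kg5, Kg4, c5.
Count: 5.

5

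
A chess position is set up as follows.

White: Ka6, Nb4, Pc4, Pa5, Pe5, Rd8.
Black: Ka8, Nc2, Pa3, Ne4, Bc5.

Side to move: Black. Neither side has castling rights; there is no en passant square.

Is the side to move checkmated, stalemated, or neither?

checkmate

Black to move; black king on a8.
In check: yes, from the white rook on d8.
King squares — a7: attacked by Ka6; b7: attacked by Ka6; b8: attacked by Rd8.
Legal moves for Black: none.
In check with no legal moves → checkmate.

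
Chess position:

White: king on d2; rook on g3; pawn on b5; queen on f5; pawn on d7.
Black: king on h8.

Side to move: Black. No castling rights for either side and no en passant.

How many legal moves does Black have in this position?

0

Black to move; king on h8.
In check: no.
Legal moves: none.
Count: 0.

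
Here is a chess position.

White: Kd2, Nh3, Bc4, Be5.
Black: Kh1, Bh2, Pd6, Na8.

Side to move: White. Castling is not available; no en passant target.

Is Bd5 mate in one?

After Bd5: black king on h1; in check: yes, from the white bishop on d5.
King squares — g1: attacked by Nh3; g2: attacked by Bd5; h2: own bishop.
Black has no legal moves → checkmate.

yes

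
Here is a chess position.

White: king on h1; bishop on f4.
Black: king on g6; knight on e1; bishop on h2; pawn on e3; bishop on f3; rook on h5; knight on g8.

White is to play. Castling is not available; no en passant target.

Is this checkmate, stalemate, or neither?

checkmate

White to move; white king on h1.
In check: yes, from the black bishop on f3.
King squares — g1: attacked by Bh2; g2: attacked by Ne1; h2: attacked by Rh5.
Legal moves for White: none.
In check with no legal moves → checkmate.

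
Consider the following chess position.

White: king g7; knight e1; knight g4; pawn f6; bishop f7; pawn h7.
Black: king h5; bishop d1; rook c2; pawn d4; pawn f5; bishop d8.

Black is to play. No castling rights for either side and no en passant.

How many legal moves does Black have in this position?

3

Black to move; king on h5.
In check: yes, from the white bishop on f7.
Legal moves: Kg5, Kh4, Kxg4.
Count: 3.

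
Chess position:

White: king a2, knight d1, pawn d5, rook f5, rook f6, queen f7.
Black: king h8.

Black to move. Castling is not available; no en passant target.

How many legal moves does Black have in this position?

Black to move; king on h8.
In check: no.
Legal moves: none.
Count: 0.

0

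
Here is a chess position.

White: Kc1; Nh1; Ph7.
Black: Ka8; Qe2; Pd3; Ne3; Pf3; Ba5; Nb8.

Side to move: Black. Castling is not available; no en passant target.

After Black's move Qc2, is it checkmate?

yes

After Qc2: white king on c1; in check: yes, from the black queen on c2.
King squares — b1: attacked by Qc2; d1: attacked by Qc2; b2: attacked by Qc2; c2: attacked by Pd3; d2: attacked by Qc2.
White has no legal moves → checkmate.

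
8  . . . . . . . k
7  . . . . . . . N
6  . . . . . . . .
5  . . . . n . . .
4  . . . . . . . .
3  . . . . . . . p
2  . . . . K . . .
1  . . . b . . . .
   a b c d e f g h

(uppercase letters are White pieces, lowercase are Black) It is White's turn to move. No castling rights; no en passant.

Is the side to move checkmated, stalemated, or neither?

White to move; white king on e2.
In check: yes, from the black bishop on d1.
Legal moves for White: Ke3, Kf2, Kd2, Kf1, Ke1, Kxd1.
White is in check but has 6 legal moves → neither.

neither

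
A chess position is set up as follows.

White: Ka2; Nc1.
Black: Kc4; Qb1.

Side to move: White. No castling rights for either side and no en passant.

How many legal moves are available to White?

White to move; king on a2.
In check: yes, from the black queen on b1.
Legal moves: Ka3, Kxb1.
Count: 2.

2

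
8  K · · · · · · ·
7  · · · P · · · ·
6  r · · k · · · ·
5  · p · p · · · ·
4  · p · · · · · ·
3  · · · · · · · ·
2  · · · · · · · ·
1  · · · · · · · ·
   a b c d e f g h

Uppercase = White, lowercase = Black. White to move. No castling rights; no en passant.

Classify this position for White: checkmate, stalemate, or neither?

White to move; white king on a8.
In check: yes, from the black rook on a6.
King squares — a7: attacked by Ra6; b7: available; b8: available.
Legal moves for White: Kb8, Kb7.
White is in check but has 2 legal moves → neither.

neither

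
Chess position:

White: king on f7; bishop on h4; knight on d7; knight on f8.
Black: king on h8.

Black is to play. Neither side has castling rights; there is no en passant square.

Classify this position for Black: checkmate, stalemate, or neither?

Black to move; black king on h8.
In check: no.
King squares — g7: attacked by Kf7; h7: attacked by Nf8; g8: attacked by Kf7.
Legal moves for Black: none.
Not in check and no legal moves → stalemate.

stalemate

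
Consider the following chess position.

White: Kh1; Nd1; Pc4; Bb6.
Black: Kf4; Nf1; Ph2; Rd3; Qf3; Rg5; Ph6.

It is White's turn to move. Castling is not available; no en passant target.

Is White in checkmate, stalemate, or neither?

White to move; white king on h1.
In check: yes, from the black queen on f3.
King squares — g1: attacked by Ph2; g2: attacked by Qf3; h2: attacked by Nf1.
Legal moves for White: none.
In check with no legal moves → checkmate.

checkmate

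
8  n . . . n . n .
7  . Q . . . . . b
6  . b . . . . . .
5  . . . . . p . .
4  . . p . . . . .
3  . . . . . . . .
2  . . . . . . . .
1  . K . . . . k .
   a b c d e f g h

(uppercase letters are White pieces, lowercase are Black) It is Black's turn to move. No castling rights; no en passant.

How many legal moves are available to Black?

Black to move; king on g1.
In check: no.
Legal moves: Ne7, Nh6, Ngf6, Ng7, Nec7, Nef6, Nd6, Nac7, Bg6, Bd8, Bc7, Ba7, Bc5, Ba5, Bd4, Be3, Bf2, Kh2, Kf2, Kf1, f4+, c3.
Count: 22.

22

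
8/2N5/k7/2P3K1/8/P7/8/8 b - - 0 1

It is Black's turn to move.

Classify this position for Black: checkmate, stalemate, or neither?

neither

Black to move; black king on a6.
In check: yes, from the white knight on c7.
Legal moves for Black: Kb7, Ka7, Ka5.
Black is in check but has 3 legal moves → neither.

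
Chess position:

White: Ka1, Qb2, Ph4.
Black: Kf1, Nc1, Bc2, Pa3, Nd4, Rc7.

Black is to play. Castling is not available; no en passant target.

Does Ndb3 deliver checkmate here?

After Ndb3: white king on a1; in check: yes, from the black knight on b3.
White has 1 legal reply: Qxb3.
In check but a legal move exists → not checkmate.

no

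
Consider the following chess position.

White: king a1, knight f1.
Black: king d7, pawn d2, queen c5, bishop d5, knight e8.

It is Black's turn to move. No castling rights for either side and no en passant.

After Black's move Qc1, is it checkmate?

After Qc1: white king on a1; in check: yes, from the black queen on c1.
King squares — b1: attacked by Qc1; a2: attacked by Bd5; b2: attacked by Qc1.
White has no legal moves → checkmate.

yes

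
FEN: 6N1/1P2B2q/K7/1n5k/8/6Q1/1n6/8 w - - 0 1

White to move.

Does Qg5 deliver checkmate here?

yes

After Qg5: black king on h5; in check: yes, from the white queen on g5.
King squares — g4: attacked by Qg5; h4: attacked by Qg5; g5: attacked by Be7; g6: attacked by Qg5; h6: attacked by Qg5.
Black has no legal moves → checkmate.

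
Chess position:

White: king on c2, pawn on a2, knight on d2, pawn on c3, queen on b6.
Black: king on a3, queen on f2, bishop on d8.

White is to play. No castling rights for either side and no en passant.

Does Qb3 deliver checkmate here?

yes

After Qb3: black king on a3; in check: yes, from the white queen on b3.
King squares — a2: attacked by Qb3; b2: attacked by Kc2; b3: attacked by Pa2; a4: attacked by Qb3; b4: attacked by Qb3.
Black has no legal moves → checkmate.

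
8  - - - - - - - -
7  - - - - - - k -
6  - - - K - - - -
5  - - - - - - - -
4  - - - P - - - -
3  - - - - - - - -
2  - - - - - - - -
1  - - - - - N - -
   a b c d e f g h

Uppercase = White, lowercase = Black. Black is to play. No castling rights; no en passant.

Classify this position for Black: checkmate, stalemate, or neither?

Black to move; black king on g7.
In check: no.
Legal moves for Black: Kh8, Kg8, Kf8, Kh7, Kf7, Kh6, Kg6, Kf6.
Black has 8 legal moves and is not in check → neither.

neither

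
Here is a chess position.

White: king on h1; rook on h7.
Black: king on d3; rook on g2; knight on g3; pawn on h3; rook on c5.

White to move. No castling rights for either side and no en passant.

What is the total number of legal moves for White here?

White to move; king on h1.
In check: yes, from the black knight on g3.
Legal moves: none.
Count: 0.

0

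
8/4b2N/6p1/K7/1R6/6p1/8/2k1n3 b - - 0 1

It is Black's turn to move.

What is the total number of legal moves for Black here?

Black to move; king on c1.
In check: no.
Legal moves: Bf8, Bd8+, Bf6, Bd6, Bg5, Bc5, Bh4, Bxb4+, Nf3, Nd3, Ng2, Nc2, Kd2, Kc2, Kd1, g5, g2.
Count: 17.

17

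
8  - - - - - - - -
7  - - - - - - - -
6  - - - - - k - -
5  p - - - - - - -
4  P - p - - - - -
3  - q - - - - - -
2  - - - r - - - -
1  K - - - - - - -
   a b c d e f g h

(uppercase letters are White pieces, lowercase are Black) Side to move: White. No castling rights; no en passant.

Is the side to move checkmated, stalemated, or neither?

White to move; white king on a1.
In check: no.
King squares — b1: attacked by Qb3; a2: attacked by Rd2; b2: attacked by Rd2.
Legal moves for White: none.
Not in check and no legal moves → stalemate.

stalemate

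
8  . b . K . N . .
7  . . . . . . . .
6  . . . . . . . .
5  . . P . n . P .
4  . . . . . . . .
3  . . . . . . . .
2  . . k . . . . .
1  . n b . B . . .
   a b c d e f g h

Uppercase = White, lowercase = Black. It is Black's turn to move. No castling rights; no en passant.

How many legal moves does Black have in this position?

Black to move; king on c2.
In check: no.
Legal moves: Bc7+, Ba7, Bd6, Nf7+, Nd7, Ng6, Nc6+, Ng4, Nc4, Nf3, Nd3, Kd3, Kb3, Kb2, Kd1, Bxg5+, Bf4, Be3, Ba3, Bd2, Bb2, Nc3, Na3, Nd2.
Count: 24.

24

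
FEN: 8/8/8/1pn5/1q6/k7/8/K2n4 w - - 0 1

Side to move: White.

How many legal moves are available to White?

White to move; king on a1.
In check: no.
Legal moves: none.
Count: 0.

0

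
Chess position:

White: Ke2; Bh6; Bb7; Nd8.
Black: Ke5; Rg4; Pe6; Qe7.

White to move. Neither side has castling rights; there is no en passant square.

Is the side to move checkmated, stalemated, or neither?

White to move; white king on e2.
In check: no.
Legal moves for White include: Nf7+, Nxe6, Nc6+, Bc8, Ba8, Bc6, Ba6, Bd5, Be4, Bf3, Bg2, Bh1, Bf8, Bg7+, Bg5, Bf4+, Be3, Bd2, ... (list truncated; more exist).
White has legal moves and is not in check → neither.

neither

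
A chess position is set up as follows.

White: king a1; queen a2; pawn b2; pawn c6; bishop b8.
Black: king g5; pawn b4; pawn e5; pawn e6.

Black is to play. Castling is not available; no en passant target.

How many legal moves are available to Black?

Black to move; king on g5.
In check: no.
Legal moves: Kh6, Kg6, Kf6, Kh5, Kf5, Kh4, Kg4, Kf4, e4, b3.
Count: 10.

10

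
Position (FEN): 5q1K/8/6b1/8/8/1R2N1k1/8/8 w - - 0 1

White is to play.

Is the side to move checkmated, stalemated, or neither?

White to move; white king on h8.
In check: yes, from the black queen on f8.
King squares — g7: attacked by Qf8; h7: attacked by Bg6; g8: attacked by Qf8.
Legal moves for White: none.
In check with no legal moves → checkmate.

checkmate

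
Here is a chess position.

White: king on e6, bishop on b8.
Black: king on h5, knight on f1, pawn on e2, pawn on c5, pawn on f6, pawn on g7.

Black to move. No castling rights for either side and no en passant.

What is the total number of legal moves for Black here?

Black to move; king on h5.
In check: no.
Legal moves: Kh6, Kg6, Kg5, Kh4, Kg4, Ng3, Ne3, Nh2, Nd2, g6, f5, c4, e1=Q+, e1=R+, e1=B, e1=N, g5.
Count: 17.

17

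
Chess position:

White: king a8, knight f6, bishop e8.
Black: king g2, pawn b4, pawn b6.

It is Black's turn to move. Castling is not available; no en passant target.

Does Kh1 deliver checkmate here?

After Kh1: white king on a8; in check: no.
White is not in check, so this cannot be checkmate.

no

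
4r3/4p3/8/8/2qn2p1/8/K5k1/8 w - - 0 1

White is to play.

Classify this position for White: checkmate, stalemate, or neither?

neither

White to move; white king on a2.
In check: yes, from the black queen on c4.
Legal moves for White: Ka3, Kb2, Kb1, Ka1.
White is in check but has 4 legal moves → neither.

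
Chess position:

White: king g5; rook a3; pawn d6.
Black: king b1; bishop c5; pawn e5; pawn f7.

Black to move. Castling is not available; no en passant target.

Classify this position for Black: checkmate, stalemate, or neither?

neither

Black to move; black king on b1.
In check: no.
Legal moves for Black: Ba7, Bxd6, Bb6, Bd4, Bb4, Be3+, Bxa3, Bf2, Bg1, Kc2, Kb2, Kc1, f6+, e4, f5.
Black has 15 legal moves and is not in check → neither.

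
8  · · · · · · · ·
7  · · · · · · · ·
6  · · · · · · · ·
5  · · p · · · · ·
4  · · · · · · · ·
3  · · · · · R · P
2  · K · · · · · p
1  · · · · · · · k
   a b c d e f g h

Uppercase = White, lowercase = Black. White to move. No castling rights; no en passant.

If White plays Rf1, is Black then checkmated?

After Rf1: black king on h1; in check: yes, from the white rook on f1.
Black has 1 legal reply: Kg2.
In check but a legal move exists → not checkmate.

no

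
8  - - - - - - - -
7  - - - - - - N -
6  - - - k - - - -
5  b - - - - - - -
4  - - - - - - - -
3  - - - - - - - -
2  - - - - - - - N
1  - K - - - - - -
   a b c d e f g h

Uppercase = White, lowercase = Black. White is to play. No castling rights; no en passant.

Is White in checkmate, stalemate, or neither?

White to move; white king on b1.
In check: no.
Legal moves for White: Ne8+, Ne6, Nh5, Nf5+, Ng4, Nf3, Nf1, Kc2, Kb2, Ka2, Kc1, Ka1.
White has 12 legal moves and is not in check → neither.

neither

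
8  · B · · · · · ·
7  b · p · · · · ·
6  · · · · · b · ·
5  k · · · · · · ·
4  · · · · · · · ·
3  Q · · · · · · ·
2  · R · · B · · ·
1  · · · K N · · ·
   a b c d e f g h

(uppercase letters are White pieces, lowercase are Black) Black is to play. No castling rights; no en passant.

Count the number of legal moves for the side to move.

0

Black to move; king on a5.
In check: yes, from the white queen on a3.
Legal moves: none.
Count: 0.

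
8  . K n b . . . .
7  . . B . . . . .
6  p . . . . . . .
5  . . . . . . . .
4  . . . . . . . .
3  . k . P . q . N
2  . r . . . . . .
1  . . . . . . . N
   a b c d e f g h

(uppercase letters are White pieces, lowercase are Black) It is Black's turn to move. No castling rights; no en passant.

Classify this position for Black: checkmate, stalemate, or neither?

Black to move; black king on b3.
In check: no.
Legal moves for Black include: Be7, Bxc7+, Bf6, Bg5, Bh4, Ne7, Na7, Nd6, Nb6, Qf8, Qa8+, Qf7, Qb7+, Qf6, Qc6, Qh5, Qf5, Qd5, ... (list truncated; more exist).
Black has legal moves and is not in check → neither.

neither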